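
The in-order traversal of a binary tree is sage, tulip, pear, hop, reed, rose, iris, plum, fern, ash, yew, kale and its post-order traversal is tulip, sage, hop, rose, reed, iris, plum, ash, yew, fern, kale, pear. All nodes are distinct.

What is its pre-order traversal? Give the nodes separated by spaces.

pear sage tulip kale fern plum iris reed hop rose yew ash

The last element of post-order is the root; it splits in-order into left and right subtrees.
Root pear: left subtree has 2 nodes {sage, tulip}, right has 9 {hop, reed, rose, iris, plum, fern, ash, yew, kale}.
  Root sage: left subtree has 0 nodes { }, right has 1 {tulip}.
  Root kale: left subtree has 8 nodes {hop, reed, rose, iris, plum, fern, ash, yew}, right has 0 { }.
    Root fern: left subtree has 5 nodes {hop, reed, rose, iris, plum}, right has 2 {ash, yew}.
      Root plum: left subtree has 4 nodes {hop, reed, rose, iris}, right has 0 { }.
        Root iris: left subtree has 3 nodes {hop, reed, rose}, right has 0 { }.
          Root reed: left subtree has 1 node {hop}, right has 1 {rose}.
      Root yew: left subtree has 1 node {ash}, right has 0 { }.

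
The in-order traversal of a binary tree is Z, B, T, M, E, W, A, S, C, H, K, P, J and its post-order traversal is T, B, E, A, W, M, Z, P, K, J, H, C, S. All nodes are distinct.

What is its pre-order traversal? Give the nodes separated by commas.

The last element of post-order is the root; it splits in-order into left and right subtrees.
Root S: left subtree has 7 nodes {Z, B, T, M, E, W, A}, right has 5 {C, H, K, P, J}.
  Root Z: left subtree has 0 nodes { }, right has 6 {B, T, M, E, W, A}.
    Root M: left subtree has 2 nodes {B, T}, right has 3 {E, W, A}.
      Root B: left subtree has 0 nodes { }, right has 1 {T}.
      Root W: left subtree has 1 node {E}, right has 1 {A}.
  Root C: left subtree has 0 nodes { }, right has 4 {H, K, P, J}.
    Root H: left subtree has 0 nodes { }, right has 3 {K, P, J}.
      Root J: left subtree has 2 nodes {K, P}, right has 0 { }.
        Root K: left subtree has 0 nodes { }, right has 1 {P}.

S, Z, M, B, T, W, E, A, C, H, J, K, P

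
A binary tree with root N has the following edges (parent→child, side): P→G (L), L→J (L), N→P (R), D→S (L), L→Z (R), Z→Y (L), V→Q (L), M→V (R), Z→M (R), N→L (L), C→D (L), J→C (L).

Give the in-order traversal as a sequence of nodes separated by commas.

S, D, C, J, L, Y, Z, M, Q, V, N, G, P

In-order visits the left subtree, then the node, then the right subtree.
At N: go left to L.
  At L: go left to J.
    At J: go left to C.
      At C: go left to D.
        At D: go left to S.
          S is a leaf — visit S.
        Visit D.
        At D: no right child.
      Visit C.
      At C: no right child.
    Visit J.
    At J: no right child.
  Visit L.
  At L: go right to Z.
    At Z: go left to Y.
      Y is a leaf — visit Y.
    Visit Z.
    At Z: go right to M.
      At M: no left child.
      Visit M.
      At M: go right to V.
        At V: go left to Q.
          Q is a leaf — visit Q.
        Visit V.
        At V: no right child.
Visit N.
At N: go right to P.
  At P: go left to G.
    G is a leaf — visit G.
  Visit P.
  At P: no right child.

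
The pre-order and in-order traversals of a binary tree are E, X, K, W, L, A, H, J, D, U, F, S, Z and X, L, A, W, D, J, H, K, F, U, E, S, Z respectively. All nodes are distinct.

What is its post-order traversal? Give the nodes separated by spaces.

The first element of pre-order is the root; it splits in-order into left and right subtrees.
Root E: left subtree has 10 nodes {X, L, A, W, D, J, H, K, F, U}, right has 2 {S, Z}.
  Root X: left subtree has 0 nodes { }, right has 9 {L, A, W, D, J, H, K, F, U}.
    Root K: left subtree has 6 nodes {L, A, W, D, J, H}, right has 2 {F, U}.
      Root W: left subtree has 2 nodes {L, A}, right has 3 {D, J, H}.
        Root L: left subtree has 0 nodes { }, right has 1 {A}.
        Root H: left subtree has 2 nodes {D, J}, right has 0 { }.
          Root J: left subtree has 1 node {D}, right has 0 { }.
      Root U: left subtree has 1 node {F}, right has 0 { }.
  Root S: left subtree has 0 nodes { }, right has 1 {Z}.

A L D J H W F U K X Z S E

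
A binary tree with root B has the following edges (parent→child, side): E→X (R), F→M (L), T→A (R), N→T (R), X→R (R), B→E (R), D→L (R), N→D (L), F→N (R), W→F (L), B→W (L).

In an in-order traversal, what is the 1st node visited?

In-order visits the left subtree, then the node, then the right subtree.
At B: go left to W.
  At W: go left to F.
    At F: go left to M.
      M is a leaf — visit M.
    Visit F.
    At F: go right to N.
      At N: go left to D.
        At D: no left child.
        Visit D.
        At D: go right to L.
          L is a leaf — visit L.
      Visit N.
      At N: go right to T.
        At T: no left child.
        Visit T.
        At T: go right to A.
          A is a leaf — visit A.
  Visit W.
  At W: no right child.
Visit B.
At B: go right to E.
  At E: no left child.
  Visit E.
  At E: go right to X.
    At X: no left child.
    Visit X.
    At X: go right to R.
      R is a leaf — visit R.
Full in-order sequence: M, F, D, L, N, T, A, W, B, E, X, R.

M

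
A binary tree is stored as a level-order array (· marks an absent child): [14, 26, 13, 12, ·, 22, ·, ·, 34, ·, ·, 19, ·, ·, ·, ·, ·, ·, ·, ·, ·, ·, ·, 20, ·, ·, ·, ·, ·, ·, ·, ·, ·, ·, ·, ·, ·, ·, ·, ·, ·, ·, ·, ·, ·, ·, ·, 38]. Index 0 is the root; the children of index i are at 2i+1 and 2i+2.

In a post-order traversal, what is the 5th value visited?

20

Post-order visits the left subtree, then the right subtree, then the node.
At 14: go left to 26.
  At 26: go left to 12.
    At 12: no left child.
    At 12: go right to 34.
      34 is a leaf — visit 34.
    Visit 12.
  At 26: no right child.
  Visit 26.
At 14: go right to 13.
  At 13: go left to 22.
    At 22: go left to 19.
      At 19: go left to 20.
        At 20: go left to 38.
          38 is a leaf — visit 38.
        At 20: no right child.
        Visit 20.
      At 19: no right child.
      Visit 19.
    At 22: no right child.
    Visit 22.
  At 13: no right child.
  Visit 13.
Visit 14.
Full post-order sequence: 34, 12, 26, 38, 20, 19, 22, 13, 14.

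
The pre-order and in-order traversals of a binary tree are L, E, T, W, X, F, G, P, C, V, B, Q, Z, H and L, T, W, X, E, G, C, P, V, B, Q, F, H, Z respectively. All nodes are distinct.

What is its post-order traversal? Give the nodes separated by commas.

The first element of pre-order is the root; it splits in-order into left and right subtrees.
Root L: left subtree has 0 nodes { }, right has 13 {T, W, X, E, G, C, P, V, B, Q, F, H, Z}.
  Root E: left subtree has 3 nodes {T, W, X}, right has 9 {G, C, P, V, B, Q, F, H, Z}.
    Root T: left subtree has 0 nodes { }, right has 2 {W, X}.
      Root W: left subtree has 0 nodes { }, right has 1 {X}.
    Root F: left subtree has 6 nodes {G, C, P, V, B, Q}, right has 2 {H, Z}.
      Root G: left subtree has 0 nodes { }, right has 5 {C, P, V, B, Q}.
        Root P: left subtree has 1 node {C}, right has 3 {V, B, Q}.
          Root V: left subtree has 0 nodes { }, right has 2 {B, Q}.
            Root B: left subtree has 0 nodes { }, right has 1 {Q}.
      Root Z: left subtree has 1 node {H}, right has 0 { }.

X, W, T, C, Q, B, V, P, G, H, Z, F, E, L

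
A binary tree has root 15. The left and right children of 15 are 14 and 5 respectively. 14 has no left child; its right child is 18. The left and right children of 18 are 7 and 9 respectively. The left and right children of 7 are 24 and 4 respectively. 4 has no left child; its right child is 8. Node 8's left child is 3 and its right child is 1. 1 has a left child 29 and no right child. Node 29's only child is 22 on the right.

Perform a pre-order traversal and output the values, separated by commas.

15, 14, 18, 7, 24, 4, 8, 3, 1, 29, 22, 9, 5

Pre-order visits the node, then its left subtree, then its right subtree.
Visit 15.
At 15: go left to 14.
  Visit 14.
  At 14: no left child.
  At 14: go right to 18.
    Visit 18.
    At 18: go left to 7.
      Visit 7.
      At 7: go left to 24.
        24 is a leaf — visit 24.
      At 7: go right to 4.
        Visit 4.
        At 4: no left child.
        At 4: go right to 8.
          Visit 8.
          At 8: go left to 3.
            3 is a leaf — visit 3.
          At 8: go right to 1.
            Visit 1.
            At 1: go left to 29.
              Visit 29.
              At 29: no left child.
              At 29: go right to 22.
                22 is a leaf — visit 22.
            At 1: no right child.
    At 18: go right to 9.
      9 is a leaf — visit 9.
At 15: go right to 5.
  5 is a leaf — visit 5.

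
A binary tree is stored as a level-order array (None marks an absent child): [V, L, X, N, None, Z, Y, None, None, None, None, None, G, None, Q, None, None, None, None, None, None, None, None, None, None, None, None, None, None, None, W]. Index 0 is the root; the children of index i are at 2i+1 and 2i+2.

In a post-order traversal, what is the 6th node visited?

Q

Post-order visits the left subtree, then the right subtree, then the node.
At V: go left to L.
  At L: go left to N.
    N is a leaf — visit N.
  At L: no right child.
  Visit L.
At V: go right to X.
  At X: go left to Z.
    At Z: no left child.
    At Z: go right to G.
      G is a leaf — visit G.
    Visit Z.
  At X: go right to Y.
    At Y: no left child.
    At Y: go right to Q.
      At Q: no left child.
      At Q: go right to W.
        W is a leaf — visit W.
      Visit Q.
    Visit Y.
  Visit X.
Visit V.
Full post-order sequence: N, L, G, Z, W, Q, Y, X, V.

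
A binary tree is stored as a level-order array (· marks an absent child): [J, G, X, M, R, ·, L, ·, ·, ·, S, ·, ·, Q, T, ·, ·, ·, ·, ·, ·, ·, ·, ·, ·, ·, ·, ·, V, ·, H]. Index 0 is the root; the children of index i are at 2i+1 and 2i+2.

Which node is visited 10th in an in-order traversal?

T

In-order visits the left subtree, then the node, then the right subtree.
At J: go left to G.
  At G: go left to M.
    M is a leaf — visit M.
  Visit G.
  At G: go right to R.
    At R: no left child.
    Visit R.
    At R: go right to S.
      S is a leaf — visit S.
Visit J.
At J: go right to X.
  At X: no left child.
  Visit X.
  At X: go right to L.
    At L: go left to Q.
      At Q: no left child.
      Visit Q.
      At Q: go right to V.
        V is a leaf — visit V.
    Visit L.
    At L: go right to T.
      At T: no left child.
      Visit T.
      At T: go right to H.
        H is a leaf — visit H.
Full in-order sequence: M, G, R, S, J, X, Q, V, L, T, H.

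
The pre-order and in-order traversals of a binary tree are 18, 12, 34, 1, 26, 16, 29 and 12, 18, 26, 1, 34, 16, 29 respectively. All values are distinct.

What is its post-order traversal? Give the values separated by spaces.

12 26 1 29 16 34 18

The first element of pre-order is the root; it splits in-order into left and right subtrees.
Root 18: left subtree has 1 node {12}, right has 5 {26, 1, 34, 16, 29}.
  Root 34: left subtree has 2 nodes {26, 1}, right has 2 {16, 29}.
    Root 1: left subtree has 1 node {26}, right has 0 { }.
    Root 16: left subtree has 0 nodes { }, right has 1 {29}.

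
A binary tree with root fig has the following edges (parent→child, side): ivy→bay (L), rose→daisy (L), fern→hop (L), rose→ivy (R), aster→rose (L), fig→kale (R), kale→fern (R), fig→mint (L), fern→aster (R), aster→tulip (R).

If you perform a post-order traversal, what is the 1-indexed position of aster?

8

Post-order visits the left subtree, then the right subtree, then the node.
At fig: go left to mint.
  mint is a leaf — visit mint.
At fig: go right to kale.
  At kale: no left child.
  At kale: go right to fern.
    At fern: go left to hop.
      hop is a leaf — visit hop.
    At fern: go right to aster.
      At aster: go left to rose.
        At rose: go left to daisy.
          daisy is a leaf — visit daisy.
        At rose: go right to ivy.
          At ivy: go left to bay.
            bay is a leaf — visit bay.
          At ivy: no right child.
          Visit ivy.
        Visit rose.
      At aster: go right to tulip.
        tulip is a leaf — visit tulip.
      Visit aster.
    Visit fern.
  Visit kale.
Visit fig.
Full post-order sequence: mint, hop, daisy, bay, ivy, rose, tulip, aster, fern, kale, fig.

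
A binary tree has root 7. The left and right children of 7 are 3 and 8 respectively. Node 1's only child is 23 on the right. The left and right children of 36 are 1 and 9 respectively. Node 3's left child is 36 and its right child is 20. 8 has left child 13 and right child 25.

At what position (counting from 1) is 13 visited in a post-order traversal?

Post-order visits the left subtree, then the right subtree, then the node.
At 7: go left to 3.
  At 3: go left to 36.
    At 36: go left to 1.
      At 1: no left child.
      At 1: go right to 23.
        23 is a leaf — visit 23.
      Visit 1.
    At 36: go right to 9.
      9 is a leaf — visit 9.
    Visit 36.
  At 3: go right to 20.
    20 is a leaf — visit 20.
  Visit 3.
At 7: go right to 8.
  At 8: go left to 13.
    13 is a leaf — visit 13.
  At 8: go right to 25.
    25 is a leaf — visit 25.
  Visit 8.
Visit 7.
Full post-order sequence: 23, 1, 9, 36, 20, 3, 13, 25, 8, 7.

7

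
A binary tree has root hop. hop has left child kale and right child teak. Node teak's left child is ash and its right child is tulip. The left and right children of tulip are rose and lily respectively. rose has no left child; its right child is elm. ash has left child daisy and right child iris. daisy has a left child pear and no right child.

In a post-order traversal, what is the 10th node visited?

Post-order visits the left subtree, then the right subtree, then the node.
At hop: go left to kale.
  kale is a leaf — visit kale.
At hop: go right to teak.
  At teak: go left to ash.
    At ash: go left to daisy.
      At daisy: go left to pear.
        pear is a leaf — visit pear.
      At daisy: no right child.
      Visit daisy.
    At ash: go right to iris.
      iris is a leaf — visit iris.
    Visit ash.
  At teak: go right to tulip.
    At tulip: go left to rose.
      At rose: no left child.
      At rose: go right to elm.
        elm is a leaf — visit elm.
      Visit rose.
    At tulip: go right to lily.
      lily is a leaf — visit lily.
    Visit tulip.
  Visit teak.
Visit hop.
Full post-order sequence: kale, pear, daisy, iris, ash, elm, rose, lily, tulip, teak, hop.

teak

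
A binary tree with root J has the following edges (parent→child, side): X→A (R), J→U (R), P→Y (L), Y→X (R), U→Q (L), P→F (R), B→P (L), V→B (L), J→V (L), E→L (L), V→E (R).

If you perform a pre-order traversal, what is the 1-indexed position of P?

4

Pre-order visits the node, then its left subtree, then its right subtree.
Visit J.
At J: go left to V.
  Visit V.
  At V: go left to B.
    Visit B.
    At B: go left to P.
      Visit P.
      At P: go left to Y.
        Visit Y.
        At Y: no left child.
        At Y: go right to X.
          Visit X.
          At X: no left child.
          At X: go right to A.
            A is a leaf — visit A.
      At P: go right to F.
        F is a leaf — visit F.
    At B: no right child.
  At V: go right to E.
    Visit E.
    At E: go left to L.
      L is a leaf — visit L.
    At E: no right child.
At J: go right to U.
  Visit U.
  At U: go left to Q.
    Q is a leaf — visit Q.
  At U: no right child.
Full pre-order sequence: J, V, B, P, Y, X, A, F, E, L, U, Q.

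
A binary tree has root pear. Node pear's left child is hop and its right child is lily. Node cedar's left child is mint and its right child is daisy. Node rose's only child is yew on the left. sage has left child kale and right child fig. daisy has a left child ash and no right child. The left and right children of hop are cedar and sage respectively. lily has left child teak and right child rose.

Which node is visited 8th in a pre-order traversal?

kale

Pre-order visits the node, then its left subtree, then its right subtree.
Visit pear.
At pear: go left to hop.
  Visit hop.
  At hop: go left to cedar.
    Visit cedar.
    At cedar: go left to mint.
      mint is a leaf — visit mint.
    At cedar: go right to daisy.
      Visit daisy.
      At daisy: go left to ash.
        ash is a leaf — visit ash.
      At daisy: no right child.
  At hop: go right to sage.
    Visit sage.
    At sage: go left to kale.
      kale is a leaf — visit kale.
    At sage: go right to fig.
      fig is a leaf — visit fig.
At pear: go right to lily.
  Visit lily.
  At lily: go left to teak.
    teak is a leaf — visit teak.
  At lily: go right to rose.
    Visit rose.
    At rose: go left to yew.
      yew is a leaf — visit yew.
    At rose: no right child.
Full pre-order sequence: pear, hop, cedar, mint, daisy, ash, sage, kale, fig, lily, teak, rose, yew.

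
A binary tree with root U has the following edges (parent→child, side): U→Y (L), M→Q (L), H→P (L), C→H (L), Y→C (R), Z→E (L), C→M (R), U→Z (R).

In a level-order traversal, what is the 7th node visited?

M

Level-order visits nodes level by level from the root, left to right within each level.
Level 0: U
Level 1: Y, Z
Level 2: C, E
Level 3: H, M
Level 4: P, Q
Full level-order sequence: U, Y, Z, C, E, H, M, P, Q.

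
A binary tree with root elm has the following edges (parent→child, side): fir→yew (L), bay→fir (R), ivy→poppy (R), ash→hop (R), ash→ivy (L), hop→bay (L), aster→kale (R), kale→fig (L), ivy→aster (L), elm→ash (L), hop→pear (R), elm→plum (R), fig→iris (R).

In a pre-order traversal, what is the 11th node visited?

fir

Pre-order visits the node, then its left subtree, then its right subtree.
Visit elm.
At elm: go left to ash.
  Visit ash.
  At ash: go left to ivy.
    Visit ivy.
    At ivy: go left to aster.
      Visit aster.
      At aster: no left child.
      At aster: go right to kale.
        Visit kale.
        At kale: go left to fig.
          Visit fig.
          At fig: no left child.
          At fig: go right to iris.
            iris is a leaf — visit iris.
        At kale: no right child.
    At ivy: go right to poppy.
      poppy is a leaf — visit poppy.
  At ash: go right to hop.
    Visit hop.
    At hop: go left to bay.
      Visit bay.
      At bay: no left child.
      At bay: go right to fir.
        Visit fir.
        At fir: go left to yew.
          yew is a leaf — visit yew.
        At fir: no right child.
    At hop: go right to pear.
      pear is a leaf — visit pear.
At elm: go right to plum.
  plum is a leaf — visit plum.
Full pre-order sequence: elm, ash, ivy, aster, kale, fig, iris, poppy, hop, bay, fir, yew, pear, plum.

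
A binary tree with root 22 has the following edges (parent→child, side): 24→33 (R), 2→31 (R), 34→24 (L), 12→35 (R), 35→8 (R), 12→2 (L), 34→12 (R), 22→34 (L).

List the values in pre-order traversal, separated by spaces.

22 34 24 33 12 2 31 35 8

Pre-order visits the node, then its left subtree, then its right subtree.
Visit 22.
At 22: go left to 34.
  Visit 34.
  At 34: go left to 24.
    Visit 24.
    At 24: no left child.
    At 24: go right to 33.
      33 is a leaf — visit 33.
  At 34: go right to 12.
    Visit 12.
    At 12: go left to 2.
      Visit 2.
      At 2: no left child.
      At 2: go right to 31.
        31 is a leaf — visit 31.
    At 12: go right to 35.
      Visit 35.
      At 35: no left child.
      At 35: go right to 8.
        8 is a leaf — visit 8.
At 22: no right child.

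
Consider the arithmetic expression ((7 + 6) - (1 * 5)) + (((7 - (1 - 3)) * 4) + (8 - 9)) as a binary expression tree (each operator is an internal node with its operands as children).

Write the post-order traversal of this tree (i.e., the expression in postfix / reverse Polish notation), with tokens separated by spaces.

7 6 + 1 5 * - 7 1 3 - - 4 * 8 9 - + +

Post-order on an expression tree gives postfix notation: for each operator, emit left operand, right operand, then the operator.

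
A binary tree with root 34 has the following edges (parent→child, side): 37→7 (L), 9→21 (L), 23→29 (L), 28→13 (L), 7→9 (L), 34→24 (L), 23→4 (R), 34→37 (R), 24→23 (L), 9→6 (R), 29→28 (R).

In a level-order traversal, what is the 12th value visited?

13

Level-order visits nodes level by level from the root, left to right within each level.
Level 0: 34
Level 1: 24, 37
Level 2: 23, 7
Level 3: 29, 4, 9
Level 4: 28, 21, 6
Level 5: 13
Full level-order sequence: 34, 24, 37, 23, 7, 29, 4, 9, 28, 21, 6, 13.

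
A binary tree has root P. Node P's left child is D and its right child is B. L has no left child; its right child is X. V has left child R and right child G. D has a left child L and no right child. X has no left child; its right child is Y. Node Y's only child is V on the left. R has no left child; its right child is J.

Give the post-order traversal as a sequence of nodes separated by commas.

J, R, G, V, Y, X, L, D, B, P

Post-order visits the left subtree, then the right subtree, then the node.
At P: go left to D.
  At D: go left to L.
    At L: no left child.
    At L: go right to X.
      At X: no left child.
      At X: go right to Y.
        At Y: go left to V.
          At V: go left to R.
            At R: no left child.
            At R: go right to J.
              J is a leaf — visit J.
            Visit R.
          At V: go right to G.
            G is a leaf — visit G.
          Visit V.
        At Y: no right child.
        Visit Y.
      Visit X.
    Visit L.
  At D: no right child.
  Visit D.
At P: go right to B.
  B is a leaf — visit B.
Visit P.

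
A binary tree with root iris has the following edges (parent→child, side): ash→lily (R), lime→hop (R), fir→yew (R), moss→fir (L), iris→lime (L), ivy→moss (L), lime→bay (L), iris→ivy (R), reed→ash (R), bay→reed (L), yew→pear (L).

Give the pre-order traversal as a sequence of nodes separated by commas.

iris, lime, bay, reed, ash, lily, hop, ivy, moss, fir, yew, pear

Pre-order visits the node, then its left subtree, then its right subtree.
Visit iris.
At iris: go left to lime.
  Visit lime.
  At lime: go left to bay.
    Visit bay.
    At bay: go left to reed.
      Visit reed.
      At reed: no left child.
      At reed: go right to ash.
        Visit ash.
        At ash: no left child.
        At ash: go right to lily.
          lily is a leaf — visit lily.
    At bay: no right child.
  At lime: go right to hop.
    hop is a leaf — visit hop.
At iris: go right to ivy.
  Visit ivy.
  At ivy: go left to moss.
    Visit moss.
    At moss: go left to fir.
      Visit fir.
      At fir: no left child.
      At fir: go right to yew.
        Visit yew.
        At yew: go left to pear.
          pear is a leaf — visit pear.
        At yew: no right child.
    At moss: no right child.
  At ivy: no right child.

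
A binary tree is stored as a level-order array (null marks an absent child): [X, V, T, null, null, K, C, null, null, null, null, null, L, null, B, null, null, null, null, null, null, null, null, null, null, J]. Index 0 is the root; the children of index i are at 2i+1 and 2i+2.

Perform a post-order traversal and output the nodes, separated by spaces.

V J L K B C T X

Post-order visits the left subtree, then the right subtree, then the node.
At X: go left to V.
  V is a leaf — visit V.
At X: go right to T.
  At T: go left to K.
    At K: no left child.
    At K: go right to L.
      At L: go left to J.
        J is a leaf — visit J.
      At L: no right child.
      Visit L.
    Visit K.
  At T: go right to C.
    At C: no left child.
    At C: go right to B.
      B is a leaf — visit B.
    Visit C.
  Visit T.
Visit X.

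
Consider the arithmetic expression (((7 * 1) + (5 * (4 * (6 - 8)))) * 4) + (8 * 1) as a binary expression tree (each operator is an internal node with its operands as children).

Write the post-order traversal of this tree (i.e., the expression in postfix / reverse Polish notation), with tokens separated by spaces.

Post-order on an expression tree gives postfix notation: for each operator, emit left operand, right operand, then the operator.

7 1 * 5 4 6 8 - * * + 4 * 8 1 * +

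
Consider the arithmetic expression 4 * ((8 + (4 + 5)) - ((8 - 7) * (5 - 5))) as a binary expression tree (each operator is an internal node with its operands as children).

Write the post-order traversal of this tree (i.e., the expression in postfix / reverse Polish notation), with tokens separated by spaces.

4 8 4 5 + + 8 7 - 5 5 - * - *

Post-order on an expression tree gives postfix notation: for each operator, emit left operand, right operand, then the operator.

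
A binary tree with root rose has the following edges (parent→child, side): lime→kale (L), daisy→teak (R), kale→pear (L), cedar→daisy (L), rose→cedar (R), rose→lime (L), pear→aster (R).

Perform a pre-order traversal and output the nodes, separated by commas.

Pre-order visits the node, then its left subtree, then its right subtree.
Visit rose.
At rose: go left to lime.
  Visit lime.
  At lime: go left to kale.
    Visit kale.
    At kale: go left to pear.
      Visit pear.
      At pear: no left child.
      At pear: go right to aster.
        aster is a leaf — visit aster.
    At kale: no right child.
  At lime: no right child.
At rose: go right to cedar.
  Visit cedar.
  At cedar: go left to daisy.
    Visit daisy.
    At daisy: no left child.
    At daisy: go right to teak.
      teak is a leaf — visit teak.
  At cedar: no right child.

rose, lime, kale, pear, aster, cedar, daisy, teak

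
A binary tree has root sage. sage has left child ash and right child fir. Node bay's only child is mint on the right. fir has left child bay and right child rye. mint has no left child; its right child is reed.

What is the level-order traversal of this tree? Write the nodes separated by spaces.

sage ash fir bay rye mint reed

Level-order visits nodes level by level from the root, left to right within each level.
Level 0: sage
Level 1: ash, fir
Level 2: bay, rye
Level 3: mint
Level 4: reed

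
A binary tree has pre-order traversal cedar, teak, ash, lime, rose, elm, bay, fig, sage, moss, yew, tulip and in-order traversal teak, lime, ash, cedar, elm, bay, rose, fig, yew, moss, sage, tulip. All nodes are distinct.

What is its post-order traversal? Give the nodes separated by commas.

lime, ash, teak, bay, elm, yew, moss, tulip, sage, fig, rose, cedar

The first element of pre-order is the root; it splits in-order into left and right subtrees.
Root cedar: left subtree has 3 nodes {teak, lime, ash}, right has 8 {elm, bay, rose, fig, yew, moss, sage, tulip}.
  Root teak: left subtree has 0 nodes { }, right has 2 {lime, ash}.
    Root ash: left subtree has 1 node {lime}, right has 0 { }.
  Root rose: left subtree has 2 nodes {elm, bay}, right has 5 {fig, yew, moss, sage, tulip}.
    Root elm: left subtree has 0 nodes { }, right has 1 {bay}.
    Root fig: left subtree has 0 nodes { }, right has 4 {yew, moss, sage, tulip}.
      Root sage: left subtree has 2 nodes {yew, moss}, right has 1 {tulip}.
        Root moss: left subtree has 1 node {yew}, right has 0 { }.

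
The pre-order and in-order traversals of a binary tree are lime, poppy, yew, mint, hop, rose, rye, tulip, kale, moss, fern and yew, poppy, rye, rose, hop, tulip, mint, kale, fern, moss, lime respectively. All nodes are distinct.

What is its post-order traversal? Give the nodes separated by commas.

yew, rye, rose, tulip, hop, fern, moss, kale, mint, poppy, lime

The first element of pre-order is the root; it splits in-order into left and right subtrees.
Root lime: left subtree has 10 nodes {yew, poppy, rye, rose, hop, tulip, mint, kale, fern, moss}, right has 0 { }.
  Root poppy: left subtree has 1 node {yew}, right has 8 {rye, rose, hop, tulip, mint, kale, fern, moss}.
    Root mint: left subtree has 4 nodes {rye, rose, hop, tulip}, right has 3 {kale, fern, moss}.
      Root hop: left subtree has 2 nodes {rye, rose}, right has 1 {tulip}.
        Root rose: left subtree has 1 node {rye}, right has 0 { }.
      Root kale: left subtree has 0 nodes { }, right has 2 {fern, moss}.
        Root moss: left subtree has 1 node {fern}, right has 0 { }.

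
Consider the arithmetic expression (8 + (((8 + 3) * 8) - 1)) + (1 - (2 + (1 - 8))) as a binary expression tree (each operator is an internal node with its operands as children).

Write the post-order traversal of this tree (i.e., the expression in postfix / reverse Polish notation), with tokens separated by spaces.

8 8 3 + 8 * 1 - + 1 2 1 8 - + - +

Post-order on an expression tree gives postfix notation: for each operator, emit left operand, right operand, then the operator.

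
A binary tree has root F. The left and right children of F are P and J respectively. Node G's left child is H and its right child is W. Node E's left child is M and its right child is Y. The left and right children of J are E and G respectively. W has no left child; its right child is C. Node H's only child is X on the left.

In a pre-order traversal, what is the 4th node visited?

Pre-order visits the node, then its left subtree, then its right subtree.
Visit F.
At F: go left to P.
  P is a leaf — visit P.
At F: go right to J.
  Visit J.
  At J: go left to E.
    Visit E.
    At E: go left to M.
      M is a leaf — visit M.
    At E: go right to Y.
      Y is a leaf — visit Y.
  At J: go right to G.
    Visit G.
    At G: go left to H.
      Visit H.
      At H: go left to X.
        X is a leaf — visit X.
      At H: no right child.
    At G: go right to W.
      Visit W.
      At W: no left child.
      At W: go right to C.
        C is a leaf — visit C.
Full pre-order sequence: F, P, J, E, M, Y, G, H, X, W, C.

E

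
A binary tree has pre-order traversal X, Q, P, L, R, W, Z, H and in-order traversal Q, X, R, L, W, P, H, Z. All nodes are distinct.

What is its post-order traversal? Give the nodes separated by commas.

The first element of pre-order is the root; it splits in-order into left and right subtrees.
Root X: left subtree has 1 node {Q}, right has 6 {R, L, W, P, H, Z}.
  Root P: left subtree has 3 nodes {R, L, W}, right has 2 {H, Z}.
    Root L: left subtree has 1 node {R}, right has 1 {W}.
    Root Z: left subtree has 1 node {H}, right has 0 { }.

Q, R, W, L, H, Z, P, X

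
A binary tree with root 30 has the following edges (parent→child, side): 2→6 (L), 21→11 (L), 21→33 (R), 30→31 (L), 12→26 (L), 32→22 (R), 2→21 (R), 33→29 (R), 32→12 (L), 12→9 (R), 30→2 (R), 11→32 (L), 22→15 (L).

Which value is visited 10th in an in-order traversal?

In-order visits the left subtree, then the node, then the right subtree.
At 30: go left to 31.
  31 is a leaf — visit 31.
Visit 30.
At 30: go right to 2.
  At 2: go left to 6.
    6 is a leaf — visit 6.
  Visit 2.
  At 2: go right to 21.
    At 21: go left to 11.
      At 11: go left to 32.
        At 32: go left to 12.
          At 12: go left to 26.
            26 is a leaf — visit 26.
          Visit 12.
          At 12: go right to 9.
            9 is a leaf — visit 9.
        Visit 32.
        At 32: go right to 22.
          At 22: go left to 15.
            15 is a leaf — visit 15.
          Visit 22.
          At 22: no right child.
      Visit 11.
      At 11: no right child.
    Visit 21.
    At 21: go right to 33.
      At 33: no left child.
      Visit 33.
      At 33: go right to 29.
        29 is a leaf — visit 29.
Full in-order sequence: 31, 30, 6, 2, 26, 12, 9, 32, 15, 22, 11, 21, 33, 29.

22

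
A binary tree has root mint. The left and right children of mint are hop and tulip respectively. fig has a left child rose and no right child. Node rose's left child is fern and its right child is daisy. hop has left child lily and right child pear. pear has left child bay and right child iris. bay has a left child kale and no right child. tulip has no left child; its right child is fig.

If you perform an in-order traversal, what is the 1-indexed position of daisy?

In-order visits the left subtree, then the node, then the right subtree.
At mint: go left to hop.
  At hop: go left to lily.
    lily is a leaf — visit lily.
  Visit hop.
  At hop: go right to pear.
    At pear: go left to bay.
      At bay: go left to kale.
        kale is a leaf — visit kale.
      Visit bay.
      At bay: no right child.
    Visit pear.
    At pear: go right to iris.
      iris is a leaf — visit iris.
Visit mint.
At mint: go right to tulip.
  At tulip: no left child.
  Visit tulip.
  At tulip: go right to fig.
    At fig: go left to rose.
      At rose: go left to fern.
        fern is a leaf — visit fern.
      Visit rose.
      At rose: go right to daisy.
        daisy is a leaf — visit daisy.
    Visit fig.
    At fig: no right child.
Full in-order sequence: lily, hop, kale, bay, pear, iris, mint, tulip, fern, rose, daisy, fig.

11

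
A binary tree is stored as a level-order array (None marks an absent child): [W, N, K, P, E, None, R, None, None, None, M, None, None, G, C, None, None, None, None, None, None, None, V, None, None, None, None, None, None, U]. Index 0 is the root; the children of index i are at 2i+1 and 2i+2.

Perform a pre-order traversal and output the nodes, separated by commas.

W, N, P, E, M, V, K, R, G, C, U

Pre-order visits the node, then its left subtree, then its right subtree.
Visit W.
At W: go left to N.
  Visit N.
  At N: go left to P.
    P is a leaf — visit P.
  At N: go right to E.
    Visit E.
    At E: no left child.
    At E: go right to M.
      Visit M.
      At M: no left child.
      At M: go right to V.
        V is a leaf — visit V.
At W: go right to K.
  Visit K.
  At K: no left child.
  At K: go right to R.
    Visit R.
    At R: go left to G.
      G is a leaf — visit G.
    At R: go right to C.
      Visit C.
      At C: go left to U.
        U is a leaf — visit U.
      At C: no right child.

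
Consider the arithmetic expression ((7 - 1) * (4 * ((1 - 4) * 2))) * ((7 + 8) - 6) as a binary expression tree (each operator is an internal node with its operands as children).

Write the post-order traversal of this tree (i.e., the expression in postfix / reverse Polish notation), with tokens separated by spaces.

Post-order on an expression tree gives postfix notation: for each operator, emit left operand, right operand, then the operator.

7 1 - 4 1 4 - 2 * * * 7 8 + 6 - *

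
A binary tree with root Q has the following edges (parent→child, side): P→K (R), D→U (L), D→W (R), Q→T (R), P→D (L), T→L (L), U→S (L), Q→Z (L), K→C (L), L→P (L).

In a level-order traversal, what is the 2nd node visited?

Level-order visits nodes level by level from the root, left to right within each level.
Level 0: Q
Level 1: Z, T
Level 2: L
Level 3: P
Level 4: D, K
Level 5: U, W, C
Level 6: S
Full level-order sequence: Q, Z, T, L, P, D, K, U, W, C, S.

Z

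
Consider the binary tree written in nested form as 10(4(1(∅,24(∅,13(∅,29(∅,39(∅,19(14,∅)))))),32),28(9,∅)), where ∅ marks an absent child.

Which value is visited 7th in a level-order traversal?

Level-order visits nodes level by level from the root, left to right within each level.
Level 0: 10
Level 1: 4, 28
Level 2: 1, 32, 9
Level 3: 24
Level 4: 13
Level 5: 29
Level 6: 39
Level 7: 19
Level 8: 14
Full level-order sequence: 10, 4, 28, 1, 32, 9, 24, 13, 29, 39, 19, 14.

24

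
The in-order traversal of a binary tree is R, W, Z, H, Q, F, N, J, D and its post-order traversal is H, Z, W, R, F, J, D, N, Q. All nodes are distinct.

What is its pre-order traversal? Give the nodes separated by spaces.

Q R W Z H N F D J

The last element of post-order is the root; it splits in-order into left and right subtrees.
Root Q: left subtree has 4 nodes {R, W, Z, H}, right has 4 {F, N, J, D}.
  Root R: left subtree has 0 nodes { }, right has 3 {W, Z, H}.
    Root W: left subtree has 0 nodes { }, right has 2 {Z, H}.
      Root Z: left subtree has 0 nodes { }, right has 1 {H}.
  Root N: left subtree has 1 node {F}, right has 2 {J, D}.
    Root D: left subtree has 1 node {J}, right has 0 { }.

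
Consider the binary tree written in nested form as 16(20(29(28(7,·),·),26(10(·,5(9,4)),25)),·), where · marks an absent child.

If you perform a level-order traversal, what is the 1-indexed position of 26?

Level-order visits nodes level by level from the root, left to right within each level.
Level 0: 16
Level 1: 20
Level 2: 29, 26
Level 3: 28, 10, 25
Level 4: 7, 5
Level 5: 9, 4
Full level-order sequence: 16, 20, 29, 26, 28, 10, 25, 7, 5, 9, 4.

4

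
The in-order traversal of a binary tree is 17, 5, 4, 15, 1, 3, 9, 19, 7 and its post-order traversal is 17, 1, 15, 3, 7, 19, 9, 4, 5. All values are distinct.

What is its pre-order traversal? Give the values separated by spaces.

The last element of post-order is the root; it splits in-order into left and right subtrees.
Root 5: left subtree has 1 node {17}, right has 7 {4, 15, 1, 3, 9, 19, 7}.
  Root 4: left subtree has 0 nodes { }, right has 6 {15, 1, 3, 9, 19, 7}.
    Root 9: left subtree has 3 nodes {15, 1, 3}, right has 2 {19, 7}.
      Root 3: left subtree has 2 nodes {15, 1}, right has 0 { }.
        Root 15: left subtree has 0 nodes { }, right has 1 {1}.
      Root 19: left subtree has 0 nodes { }, right has 1 {7}.

5 17 4 9 3 15 1 19 7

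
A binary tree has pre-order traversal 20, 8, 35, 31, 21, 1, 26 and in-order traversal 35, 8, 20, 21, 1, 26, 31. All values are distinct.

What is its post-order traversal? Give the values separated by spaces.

35 8 26 1 21 31 20

The first element of pre-order is the root; it splits in-order into left and right subtrees.
Root 20: left subtree has 2 nodes {35, 8}, right has 4 {21, 1, 26, 31}.
  Root 8: left subtree has 1 node {35}, right has 0 { }.
  Root 31: left subtree has 3 nodes {21, 1, 26}, right has 0 { }.
    Root 21: left subtree has 0 nodes { }, right has 2 {1, 26}.
      Root 1: left subtree has 0 nodes { }, right has 1 {26}.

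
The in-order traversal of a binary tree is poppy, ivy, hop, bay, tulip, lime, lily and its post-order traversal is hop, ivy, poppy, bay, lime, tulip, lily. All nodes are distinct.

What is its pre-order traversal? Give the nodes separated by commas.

The last element of post-order is the root; it splits in-order into left and right subtrees.
Root lily: left subtree has 6 nodes {poppy, ivy, hop, bay, tulip, lime}, right has 0 { }.
  Root tulip: left subtree has 4 nodes {poppy, ivy, hop, bay}, right has 1 {lime}.
    Root bay: left subtree has 3 nodes {poppy, ivy, hop}, right has 0 { }.
      Root poppy: left subtree has 0 nodes { }, right has 2 {ivy, hop}.
        Root ivy: left subtree has 0 nodes { }, right has 1 {hop}.

lily, tulip, bay, poppy, ivy, hop, lime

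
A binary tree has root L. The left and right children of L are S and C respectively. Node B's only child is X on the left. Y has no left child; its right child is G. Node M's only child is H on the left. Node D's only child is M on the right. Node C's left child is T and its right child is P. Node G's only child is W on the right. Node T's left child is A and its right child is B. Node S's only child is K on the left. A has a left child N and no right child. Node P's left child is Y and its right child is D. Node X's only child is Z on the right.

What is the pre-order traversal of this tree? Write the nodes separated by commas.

L, S, K, C, T, A, N, B, X, Z, P, Y, G, W, D, M, H

Pre-order visits the node, then its left subtree, then its right subtree.
Visit L.
At L: go left to S.
  Visit S.
  At S: go left to K.
    K is a leaf — visit K.
  At S: no right child.
At L: go right to C.
  Visit C.
  At C: go left to T.
    Visit T.
    At T: go left to A.
      Visit A.
      At A: go left to N.
        N is a leaf — visit N.
      At A: no right child.
    At T: go right to B.
      Visit B.
      At B: go left to X.
        Visit X.
        At X: no left child.
        At X: go right to Z.
          Z is a leaf — visit Z.
      At B: no right child.
  At C: go right to P.
    Visit P.
    At P: go left to Y.
      Visit Y.
      At Y: no left child.
      At Y: go right to G.
        Visit G.
        At G: no left child.
        At G: go right to W.
          W is a leaf — visit W.
    At P: go right to D.
      Visit D.
      At D: no left child.
      At D: go right to M.
        Visit M.
        At M: go left to H.
          H is a leaf — visit H.
        At M: no right child.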